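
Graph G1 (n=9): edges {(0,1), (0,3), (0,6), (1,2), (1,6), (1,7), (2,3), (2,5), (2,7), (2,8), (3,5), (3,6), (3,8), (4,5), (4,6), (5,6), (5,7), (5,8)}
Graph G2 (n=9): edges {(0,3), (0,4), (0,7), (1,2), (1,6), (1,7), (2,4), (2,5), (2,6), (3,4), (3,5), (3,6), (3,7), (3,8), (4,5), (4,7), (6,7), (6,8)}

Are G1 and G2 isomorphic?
Yes, isomorphic

The graphs are isomorphic.
One valid mapping φ: V(G1) → V(G2): 0→1, 1→2, 2→4, 3→7, 4→8, 5→3, 6→6, 7→5, 8→0

Verify φ preserves adjacency — for each edge of G1, its image is an edge of G2:
  (0,1) → (φ(0),φ(1)) = (1,2) ∈ E(G2) ✓
  (0,3) → (φ(0),φ(3)) = (1,7) ∈ E(G2) ✓
  (0,6) → (φ(0),φ(6)) = (1,6) ∈ E(G2) ✓
  (1,2) → (φ(1),φ(2)) = (2,4) ∈ E(G2) ✓
  (1,6) → (φ(1),φ(6)) = (2,6) ∈ E(G2) ✓
  (1,7) → (φ(1),φ(7)) = (2,5) ∈ E(G2) ✓
  (2,3) → (φ(2),φ(3)) = (4,7) ∈ E(G2) ✓
  (2,5) → (φ(2),φ(5)) = (3,4) ∈ E(G2) ✓
  (2,7) → (φ(2),φ(7)) = (4,5) ∈ E(G2) ✓
  (2,8) → (φ(2),φ(8)) = (0,4) ∈ E(G2) ✓
  (3,5) → (φ(3),φ(5)) = (3,7) ∈ E(G2) ✓
  (3,6) → (φ(3),φ(6)) = (6,7) ∈ E(G2) ✓
  (3,8) → (φ(3),φ(8)) = (0,7) ∈ E(G2) ✓
  (4,5) → (φ(4),φ(5)) = (3,8) ∈ E(G2) ✓
  (4,6) → (φ(4),φ(6)) = (6,8) ∈ E(G2) ✓
  (5,6) → (φ(5),φ(6)) = (3,6) ∈ E(G2) ✓
  (5,7) → (φ(5),φ(7)) = (3,5) ∈ E(G2) ✓
  (5,8) → (φ(5),φ(8)) = (0,3) ∈ E(G2) ✓
All 18 edges of G1 map to edges of G2, and |E(G1)| = |E(G2)| = 18, so φ is a bijection on edges as well as vertices. Hence G1 ≅ G2.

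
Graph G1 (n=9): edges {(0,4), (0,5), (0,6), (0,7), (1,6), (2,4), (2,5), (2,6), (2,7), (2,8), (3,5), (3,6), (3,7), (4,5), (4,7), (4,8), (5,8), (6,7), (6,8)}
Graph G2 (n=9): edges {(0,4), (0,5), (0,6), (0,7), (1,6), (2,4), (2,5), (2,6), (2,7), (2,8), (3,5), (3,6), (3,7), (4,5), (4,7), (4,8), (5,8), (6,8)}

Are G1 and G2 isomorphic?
No, not isomorphic

The graphs are NOT isomorphic.

Counting edges: G1 has 19 edge(s); G2 has 18 edge(s).
Edge count is an isomorphism invariant (a bijection on vertices induces a bijection on edges), so differing edge counts rule out isomorphism.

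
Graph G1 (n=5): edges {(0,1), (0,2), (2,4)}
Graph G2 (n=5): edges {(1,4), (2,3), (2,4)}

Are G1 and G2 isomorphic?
Yes, isomorphic

The graphs are isomorphic.
One valid mapping φ: V(G1) → V(G2): 0→4, 1→1, 2→2, 3→0, 4→3

Verify φ preserves adjacency — for each edge of G1, its image is an edge of G2:
  (0,1) → (φ(0),φ(1)) = (1,4) ∈ E(G2) ✓
  (0,2) → (φ(0),φ(2)) = (2,4) ∈ E(G2) ✓
  (2,4) → (φ(2),φ(4)) = (2,3) ∈ E(G2) ✓
All 3 edges of G1 map to edges of G2, and |E(G1)| = |E(G2)| = 3, so φ is a bijection on edges as well as vertices. Hence G1 ≅ G2.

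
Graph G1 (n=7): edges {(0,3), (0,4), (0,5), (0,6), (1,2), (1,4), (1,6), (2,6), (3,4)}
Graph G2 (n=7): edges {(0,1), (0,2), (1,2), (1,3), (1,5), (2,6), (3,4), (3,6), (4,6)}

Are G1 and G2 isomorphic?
Yes, isomorphic

The graphs are isomorphic.
One valid mapping φ: V(G1) → V(G2): 0→1, 1→6, 2→4, 3→0, 4→2, 5→5, 6→3

Verify φ preserves adjacency — for each edge of G1, its image is an edge of G2:
  (0,3) → (φ(0),φ(3)) = (0,1) ∈ E(G2) ✓
  (0,4) → (φ(0),φ(4)) = (1,2) ∈ E(G2) ✓
  (0,5) → (φ(0),φ(5)) = (1,5) ∈ E(G2) ✓
  (0,6) → (φ(0),φ(6)) = (1,3) ∈ E(G2) ✓
  (1,2) → (φ(1),φ(2)) = (4,6) ∈ E(G2) ✓
  (1,4) → (φ(1),φ(4)) = (2,6) ∈ E(G2) ✓
  (1,6) → (φ(1),φ(6)) = (3,6) ∈ E(G2) ✓
  (2,6) → (φ(2),φ(6)) = (3,4) ∈ E(G2) ✓
  (3,4) → (φ(3),φ(4)) = (0,2) ∈ E(G2) ✓
All 9 edges of G1 map to edges of G2, and |E(G1)| = |E(G2)| = 9, so φ is a bijection on edges as well as vertices. Hence G1 ≅ G2.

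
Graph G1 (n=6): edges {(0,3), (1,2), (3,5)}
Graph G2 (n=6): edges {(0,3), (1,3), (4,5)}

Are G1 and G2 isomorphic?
Yes, isomorphic

The graphs are isomorphic.
One valid mapping φ: V(G1) → V(G2): 0→1, 1→4, 2→5, 3→3, 4→2, 5→0

Verify φ preserves adjacency — for each edge of G1, its image is an edge of G2:
  (0,3) → (φ(0),φ(3)) = (1,3) ∈ E(G2) ✓
  (1,2) → (φ(1),φ(2)) = (4,5) ∈ E(G2) ✓
  (3,5) → (φ(3),φ(5)) = (0,3) ∈ E(G2) ✓
All 3 edges of G1 map to edges of G2, and |E(G1)| = |E(G2)| = 3, so φ is a bijection on edges as well as vertices. Hence G1 ≅ G2.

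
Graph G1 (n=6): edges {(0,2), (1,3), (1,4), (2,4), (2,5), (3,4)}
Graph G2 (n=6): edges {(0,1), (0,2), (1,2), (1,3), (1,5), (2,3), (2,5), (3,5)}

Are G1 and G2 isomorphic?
No, not isomorphic

The graphs are NOT isomorphic.

Degrees in G1: deg(0)=1, deg(1)=2, deg(2)=3, deg(3)=2, deg(4)=3, deg(5)=1.
Sorted degree sequence of G1: [3, 3, 2, 2, 1, 1].
Degrees in G2: deg(0)=2, deg(1)=4, deg(2)=4, deg(3)=3, deg(4)=0, deg(5)=3.
Sorted degree sequence of G2: [4, 4, 3, 3, 2, 0].
The (sorted) degree sequence is an isomorphism invariant, so since G1 and G2 have different degree sequences they cannot be isomorphic.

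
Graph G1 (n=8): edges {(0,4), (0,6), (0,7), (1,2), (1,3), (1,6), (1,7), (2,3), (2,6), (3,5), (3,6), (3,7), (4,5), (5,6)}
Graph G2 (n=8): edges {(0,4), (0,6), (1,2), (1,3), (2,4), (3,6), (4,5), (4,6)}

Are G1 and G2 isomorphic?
No, not isomorphic

The graphs are NOT isomorphic.

Connected components of G1: 1 component(s) with vertex sets [[0, 1, 2, 3, 4, 5, 6, 7]], sizes [8].
Connected components of G2: 2 component(s) with vertex sets [[7], [0, 1, 2, 3, 4, 5, 6]], sizes [1, 7].
The number of connected components (and the multiset of component sizes) is an isomorphism invariant — an isomorphism maps each component of G1 bijectively onto a component of G2. Since G1 has 1 component(s) and G2 has 2, they cannot be isomorphic.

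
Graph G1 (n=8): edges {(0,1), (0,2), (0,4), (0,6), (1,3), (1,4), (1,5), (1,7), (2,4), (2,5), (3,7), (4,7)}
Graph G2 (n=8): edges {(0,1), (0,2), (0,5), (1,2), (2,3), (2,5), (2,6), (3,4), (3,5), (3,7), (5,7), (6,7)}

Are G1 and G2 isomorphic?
Yes, isomorphic

The graphs are isomorphic.
One valid mapping φ: V(G1) → V(G2): 0→3, 1→2, 2→7, 3→1, 4→5, 5→6, 6→4, 7→0

Verify φ preserves adjacency — for each edge of G1, its image is an edge of G2:
  (0,1) → (φ(0),φ(1)) = (2,3) ∈ E(G2) ✓
  (0,2) → (φ(0),φ(2)) = (3,7) ∈ E(G2) ✓
  (0,4) → (φ(0),φ(4)) = (3,5) ∈ E(G2) ✓
  (0,6) → (φ(0),φ(6)) = (3,4) ∈ E(G2) ✓
  (1,3) → (φ(1),φ(3)) = (1,2) ∈ E(G2) ✓
  (1,4) → (φ(1),φ(4)) = (2,5) ∈ E(G2) ✓
  (1,5) → (φ(1),φ(5)) = (2,6) ∈ E(G2) ✓
  (1,7) → (φ(1),φ(7)) = (0,2) ∈ E(G2) ✓
  (2,4) → (φ(2),φ(4)) = (5,7) ∈ E(G2) ✓
  (2,5) → (φ(2),φ(5)) = (6,7) ∈ E(G2) ✓
  (3,7) → (φ(3),φ(7)) = (0,1) ∈ E(G2) ✓
  (4,7) → (φ(4),φ(7)) = (0,5) ∈ E(G2) ✓
All 12 edges of G1 map to edges of G2, and |E(G1)| = |E(G2)| = 12, so φ is a bijection on edges as well as vertices. Hence G1 ≅ G2.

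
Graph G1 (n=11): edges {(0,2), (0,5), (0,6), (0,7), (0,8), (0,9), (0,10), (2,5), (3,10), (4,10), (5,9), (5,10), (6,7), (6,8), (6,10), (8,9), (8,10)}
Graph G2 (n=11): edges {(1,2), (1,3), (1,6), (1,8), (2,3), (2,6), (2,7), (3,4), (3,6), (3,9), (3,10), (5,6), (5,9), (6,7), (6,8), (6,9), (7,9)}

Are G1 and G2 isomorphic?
Yes, isomorphic

The graphs are isomorphic.
One valid mapping φ: V(G1) → V(G2): 0→6, 1→0, 2→5, 3→4, 4→10, 5→9, 6→1, 7→8, 8→2, 9→7, 10→3

Verify φ preserves adjacency — for each edge of G1, its image is an edge of G2:
  (0,2) → (φ(0),φ(2)) = (5,6) ∈ E(G2) ✓
  (0,5) → (φ(0),φ(5)) = (6,9) ∈ E(G2) ✓
  (0,6) → (φ(0),φ(6)) = (1,6) ∈ E(G2) ✓
  (0,7) → (φ(0),φ(7)) = (6,8) ∈ E(G2) ✓
  (0,8) → (φ(0),φ(8)) = (2,6) ∈ E(G2) ✓
  (0,9) → (φ(0),φ(9)) = (6,7) ∈ E(G2) ✓
  (0,10) → (φ(0),φ(10)) = (3,6) ∈ E(G2) ✓
  (2,5) → (φ(2),φ(5)) = (5,9) ∈ E(G2) ✓
  (3,10) → (φ(3),φ(10)) = (3,4) ∈ E(G2) ✓
  (4,10) → (φ(4),φ(10)) = (3,10) ∈ E(G2) ✓
  (5,9) → (φ(5),φ(9)) = (7,9) ∈ E(G2) ✓
  (5,10) → (φ(5),φ(10)) = (3,9) ∈ E(G2) ✓
  (6,7) → (φ(6),φ(7)) = (1,8) ∈ E(G2) ✓
  (6,8) → (φ(6),φ(8)) = (1,2) ∈ E(G2) ✓
  (6,10) → (φ(6),φ(10)) = (1,3) ∈ E(G2) ✓
  (8,9) → (φ(8),φ(9)) = (2,7) ∈ E(G2) ✓
  (8,10) → (φ(8),φ(10)) = (2,3) ∈ E(G2) ✓
All 17 edges of G1 map to edges of G2, and |E(G1)| = |E(G2)| = 17, so φ is a bijection on edges as well as vertices. Hence G1 ≅ G2.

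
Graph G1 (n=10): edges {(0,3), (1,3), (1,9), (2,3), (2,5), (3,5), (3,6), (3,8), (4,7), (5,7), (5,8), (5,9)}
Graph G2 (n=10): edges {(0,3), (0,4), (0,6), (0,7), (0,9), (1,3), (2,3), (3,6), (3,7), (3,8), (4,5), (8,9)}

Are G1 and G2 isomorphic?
Yes, isomorphic

The graphs are isomorphic.
One valid mapping φ: V(G1) → V(G2): 0→2, 1→8, 2→7, 3→3, 4→5, 5→0, 6→1, 7→4, 8→6, 9→9

Verify φ preserves adjacency — for each edge of G1, its image is an edge of G2:
  (0,3) → (φ(0),φ(3)) = (2,3) ∈ E(G2) ✓
  (1,3) → (φ(1),φ(3)) = (3,8) ∈ E(G2) ✓
  (1,9) → (φ(1),φ(9)) = (8,9) ∈ E(G2) ✓
  (2,3) → (φ(2),φ(3)) = (3,7) ∈ E(G2) ✓
  (2,5) → (φ(2),φ(5)) = (0,7) ∈ E(G2) ✓
  (3,5) → (φ(3),φ(5)) = (0,3) ∈ E(G2) ✓
  (3,6) → (φ(3),φ(6)) = (1,3) ∈ E(G2) ✓
  (3,8) → (φ(3),φ(8)) = (3,6) ∈ E(G2) ✓
  (4,7) → (φ(4),φ(7)) = (4,5) ∈ E(G2) ✓
  (5,7) → (φ(5),φ(7)) = (0,4) ∈ E(G2) ✓
  (5,8) → (φ(5),φ(8)) = (0,6) ∈ E(G2) ✓
  (5,9) → (φ(5),φ(9)) = (0,9) ∈ E(G2) ✓
All 12 edges of G1 map to edges of G2, and |E(G1)| = |E(G2)| = 12, so φ is a bijection on edges as well as vertices. Hence G1 ≅ G2.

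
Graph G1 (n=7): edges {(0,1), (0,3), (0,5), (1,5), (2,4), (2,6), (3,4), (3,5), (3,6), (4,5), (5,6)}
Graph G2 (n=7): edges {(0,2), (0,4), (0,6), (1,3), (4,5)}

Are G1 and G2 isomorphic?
No, not isomorphic

The graphs are NOT isomorphic.

Connected components of G1: 1 component(s) with vertex sets [[0, 1, 2, 3, 4, 5, 6]], sizes [7].
Connected components of G2: 2 component(s) with vertex sets [[1, 3], [0, 2, 4, 5, 6]], sizes [2, 5].
The number of connected components (and the multiset of component sizes) is an isomorphism invariant — an isomorphism maps each component of G1 bijectively onto a component of G2. Since G1 has 1 component(s) and G2 has 2, they cannot be isomorphic.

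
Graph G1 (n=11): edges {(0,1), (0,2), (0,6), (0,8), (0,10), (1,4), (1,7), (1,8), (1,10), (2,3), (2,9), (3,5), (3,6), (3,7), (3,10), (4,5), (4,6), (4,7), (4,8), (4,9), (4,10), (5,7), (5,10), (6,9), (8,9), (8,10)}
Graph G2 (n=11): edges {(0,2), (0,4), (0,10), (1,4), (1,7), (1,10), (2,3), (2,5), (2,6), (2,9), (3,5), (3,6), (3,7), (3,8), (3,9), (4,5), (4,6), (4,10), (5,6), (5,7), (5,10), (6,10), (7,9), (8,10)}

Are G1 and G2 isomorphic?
No, not isomorphic

The graphs are NOT isomorphic.

Degrees in G1: deg(0)=5, deg(1)=5, deg(2)=3, deg(3)=5, deg(4)=7, deg(5)=4, deg(6)=4, deg(7)=4, deg(8)=5, deg(9)=4, deg(10)=6.
Sorted degree sequence of G1: [7, 6, 5, 5, 5, 5, 4, 4, 4, 4, 3].
Degrees in G2: deg(0)=3, deg(1)=3, deg(2)=5, deg(3)=6, deg(4)=5, deg(5)=6, deg(6)=5, deg(7)=4, deg(8)=2, deg(9)=3, deg(10)=6.
Sorted degree sequence of G2: [6, 6, 6, 5, 5, 5, 4, 3, 3, 3, 2].
The (sorted) degree sequence is an isomorphism invariant, so since G1 and G2 have different degree sequences they cannot be isomorphic.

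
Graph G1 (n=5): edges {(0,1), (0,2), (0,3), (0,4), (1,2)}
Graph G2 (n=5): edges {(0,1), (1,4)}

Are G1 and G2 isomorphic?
No, not isomorphic

The graphs are NOT isomorphic.

Counting triangles (3-cliques): G1 has 1, G2 has 0.
Triangle count is an isomorphism invariant, so differing triangle counts rule out isomorphism.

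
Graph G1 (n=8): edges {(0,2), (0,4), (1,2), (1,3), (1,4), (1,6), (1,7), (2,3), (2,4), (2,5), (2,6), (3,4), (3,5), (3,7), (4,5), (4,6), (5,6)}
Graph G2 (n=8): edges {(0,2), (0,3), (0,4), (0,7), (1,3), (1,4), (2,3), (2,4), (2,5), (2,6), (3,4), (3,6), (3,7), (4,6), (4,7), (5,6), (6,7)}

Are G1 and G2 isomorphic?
Yes, isomorphic

The graphs are isomorphic.
One valid mapping φ: V(G1) → V(G2): 0→1, 1→2, 2→3, 3→6, 4→4, 5→7, 6→0, 7→5

Verify φ preserves adjacency — for each edge of G1, its image is an edge of G2:
  (0,2) → (φ(0),φ(2)) = (1,3) ∈ E(G2) ✓
  (0,4) → (φ(0),φ(4)) = (1,4) ∈ E(G2) ✓
  (1,2) → (φ(1),φ(2)) = (2,3) ∈ E(G2) ✓
  (1,3) → (φ(1),φ(3)) = (2,6) ∈ E(G2) ✓
  (1,4) → (φ(1),φ(4)) = (2,4) ∈ E(G2) ✓
  (1,6) → (φ(1),φ(6)) = (0,2) ∈ E(G2) ✓
  (1,7) → (φ(1),φ(7)) = (2,5) ∈ E(G2) ✓
  (2,3) → (φ(2),φ(3)) = (3,6) ∈ E(G2) ✓
  (2,4) → (φ(2),φ(4)) = (3,4) ∈ E(G2) ✓
  (2,5) → (φ(2),φ(5)) = (3,7) ∈ E(G2) ✓
  (2,6) → (φ(2),φ(6)) = (0,3) ∈ E(G2) ✓
  (3,4) → (φ(3),φ(4)) = (4,6) ∈ E(G2) ✓
  (3,5) → (φ(3),φ(5)) = (6,7) ∈ E(G2) ✓
  (3,7) → (φ(3),φ(7)) = (5,6) ∈ E(G2) ✓
  (4,5) → (φ(4),φ(5)) = (4,7) ∈ E(G2) ✓
  (4,6) → (φ(4),φ(6)) = (0,4) ∈ E(G2) ✓
  (5,6) → (φ(5),φ(6)) = (0,7) ∈ E(G2) ✓
All 17 edges of G1 map to edges of G2, and |E(G1)| = |E(G2)| = 17, so φ is a bijection on edges as well as vertices. Hence G1 ≅ G2.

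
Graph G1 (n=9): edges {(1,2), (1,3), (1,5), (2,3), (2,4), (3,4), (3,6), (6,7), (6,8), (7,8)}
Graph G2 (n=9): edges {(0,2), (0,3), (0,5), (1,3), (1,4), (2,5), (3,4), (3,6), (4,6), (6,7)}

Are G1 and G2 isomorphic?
Yes, isomorphic

The graphs are isomorphic.
One valid mapping φ: V(G1) → V(G2): 0→8, 1→6, 2→4, 3→3, 4→1, 5→7, 6→0, 7→5, 8→2

Verify φ preserves adjacency — for each edge of G1, its image is an edge of G2:
  (1,2) → (φ(1),φ(2)) = (4,6) ∈ E(G2) ✓
  (1,3) → (φ(1),φ(3)) = (3,6) ∈ E(G2) ✓
  (1,5) → (φ(1),φ(5)) = (6,7) ∈ E(G2) ✓
  (2,3) → (φ(2),φ(3)) = (3,4) ∈ E(G2) ✓
  (2,4) → (φ(2),φ(4)) = (1,4) ∈ E(G2) ✓
  (3,4) → (φ(3),φ(4)) = (1,3) ∈ E(G2) ✓
  (3,6) → (φ(3),φ(6)) = (0,3) ∈ E(G2) ✓
  (6,7) → (φ(6),φ(7)) = (0,5) ∈ E(G2) ✓
  (6,8) → (φ(6),φ(8)) = (0,2) ∈ E(G2) ✓
  (7,8) → (φ(7),φ(8)) = (2,5) ∈ E(G2) ✓
All 10 edges of G1 map to edges of G2, and |E(G1)| = |E(G2)| = 10, so φ is a bijection on edges as well as vertices. Hence G1 ≅ G2.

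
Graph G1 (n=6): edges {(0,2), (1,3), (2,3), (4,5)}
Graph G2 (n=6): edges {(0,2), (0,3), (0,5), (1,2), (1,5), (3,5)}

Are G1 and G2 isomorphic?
No, not isomorphic

The graphs are NOT isomorphic.

Counting triangles (3-cliques): G1 has 0, G2 has 1.
Triangle count is an isomorphism invariant, so differing triangle counts rule out isomorphism.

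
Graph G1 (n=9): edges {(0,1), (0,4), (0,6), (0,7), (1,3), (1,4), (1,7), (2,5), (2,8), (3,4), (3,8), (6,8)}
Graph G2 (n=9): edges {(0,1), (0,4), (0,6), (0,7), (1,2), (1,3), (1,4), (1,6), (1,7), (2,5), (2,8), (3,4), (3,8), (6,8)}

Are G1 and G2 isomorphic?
No, not isomorphic

The graphs are NOT isomorphic.

Counting edges: G1 has 12 edge(s); G2 has 14 edge(s).
Edge count is an isomorphism invariant (a bijection on vertices induces a bijection on edges), so differing edge counts rule out isomorphism.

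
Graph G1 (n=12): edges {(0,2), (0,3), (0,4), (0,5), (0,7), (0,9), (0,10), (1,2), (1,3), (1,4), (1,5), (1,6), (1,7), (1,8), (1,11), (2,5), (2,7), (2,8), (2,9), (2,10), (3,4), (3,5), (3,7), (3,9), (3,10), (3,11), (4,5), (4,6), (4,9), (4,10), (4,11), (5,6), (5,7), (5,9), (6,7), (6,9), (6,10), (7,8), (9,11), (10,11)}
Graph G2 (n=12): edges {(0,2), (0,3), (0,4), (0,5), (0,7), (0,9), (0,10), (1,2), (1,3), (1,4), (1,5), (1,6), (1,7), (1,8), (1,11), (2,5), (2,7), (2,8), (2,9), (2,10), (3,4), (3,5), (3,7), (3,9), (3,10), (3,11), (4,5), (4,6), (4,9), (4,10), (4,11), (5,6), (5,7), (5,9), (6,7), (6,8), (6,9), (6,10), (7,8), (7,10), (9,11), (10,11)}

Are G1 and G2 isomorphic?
No, not isomorphic

The graphs are NOT isomorphic.

Counting edges: G1 has 40 edge(s); G2 has 42 edge(s).
Edge count is an isomorphism invariant (a bijection on vertices induces a bijection on edges), so differing edge counts rule out isomorphism.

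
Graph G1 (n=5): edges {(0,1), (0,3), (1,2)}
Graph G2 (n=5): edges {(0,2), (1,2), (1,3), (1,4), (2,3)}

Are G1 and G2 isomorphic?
No, not isomorphic

The graphs are NOT isomorphic.

Counting triangles (3-cliques): G1 has 0, G2 has 1.
Triangle count is an isomorphism invariant, so differing triangle counts rule out isomorphism.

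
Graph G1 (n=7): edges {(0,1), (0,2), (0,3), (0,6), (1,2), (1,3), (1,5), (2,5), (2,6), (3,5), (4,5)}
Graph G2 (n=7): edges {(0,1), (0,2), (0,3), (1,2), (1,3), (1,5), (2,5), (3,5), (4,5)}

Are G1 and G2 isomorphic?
No, not isomorphic

The graphs are NOT isomorphic.

Counting edges: G1 has 11 edge(s); G2 has 9 edge(s).
Edge count is an isomorphism invariant (a bijection on vertices induces a bijection on edges), so differing edge counts rule out isomorphism.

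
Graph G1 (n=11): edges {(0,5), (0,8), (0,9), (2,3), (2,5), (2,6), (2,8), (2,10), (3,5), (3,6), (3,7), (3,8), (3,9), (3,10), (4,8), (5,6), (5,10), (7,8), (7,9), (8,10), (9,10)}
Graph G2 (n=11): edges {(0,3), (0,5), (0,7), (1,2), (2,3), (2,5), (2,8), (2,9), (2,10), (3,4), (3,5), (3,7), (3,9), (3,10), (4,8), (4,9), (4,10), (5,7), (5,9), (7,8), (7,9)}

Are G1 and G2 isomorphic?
Yes, isomorphic

The graphs are isomorphic.
One valid mapping φ: V(G1) → V(G2): 0→8, 1→6, 2→5, 3→3, 4→1, 5→7, 6→0, 7→10, 8→2, 9→4, 10→9

Verify φ preserves adjacency — for each edge of G1, its image is an edge of G2:
  (0,5) → (φ(0),φ(5)) = (7,8) ∈ E(G2) ✓
  (0,8) → (φ(0),φ(8)) = (2,8) ∈ E(G2) ✓
  (0,9) → (φ(0),φ(9)) = (4,8) ∈ E(G2) ✓
  (2,3) → (φ(2),φ(3)) = (3,5) ∈ E(G2) ✓
  (2,5) → (φ(2),φ(5)) = (5,7) ∈ E(G2) ✓
  (2,6) → (φ(2),φ(6)) = (0,5) ∈ E(G2) ✓
  (2,8) → (φ(2),φ(8)) = (2,5) ∈ E(G2) ✓
  (2,10) → (φ(2),φ(10)) = (5,9) ∈ E(G2) ✓
  (3,5) → (φ(3),φ(5)) = (3,7) ∈ E(G2) ✓
  (3,6) → (φ(3),φ(6)) = (0,3) ∈ E(G2) ✓
  (3,7) → (φ(3),φ(7)) = (3,10) ∈ E(G2) ✓
  (3,8) → (φ(3),φ(8)) = (2,3) ∈ E(G2) ✓
  (3,9) → (φ(3),φ(9)) = (3,4) ∈ E(G2) ✓
  (3,10) → (φ(3),φ(10)) = (3,9) ∈ E(G2) ✓
  (4,8) → (φ(4),φ(8)) = (1,2) ∈ E(G2) ✓
  (5,6) → (φ(5),φ(6)) = (0,7) ∈ E(G2) ✓
  (5,10) → (φ(5),φ(10)) = (7,9) ∈ E(G2) ✓
  (7,8) → (φ(7),φ(8)) = (2,10) ∈ E(G2) ✓
  (7,9) → (φ(7),φ(9)) = (4,10) ∈ E(G2) ✓
  (8,10) → (φ(8),φ(10)) = (2,9) ∈ E(G2) ✓
  (9,10) → (φ(9),φ(10)) = (4,9) ∈ E(G2) ✓
All 21 edges of G1 map to edges of G2, and |E(G1)| = |E(G2)| = 21, so φ is a bijection on edges as well as vertices. Hence G1 ≅ G2.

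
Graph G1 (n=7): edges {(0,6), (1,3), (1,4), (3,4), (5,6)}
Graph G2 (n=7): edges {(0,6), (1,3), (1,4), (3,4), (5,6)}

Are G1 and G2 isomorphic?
Yes, isomorphic

The graphs are isomorphic.
One valid mapping φ: V(G1) → V(G2): 0→0, 1→1, 2→2, 3→3, 4→4, 5→5, 6→6

Verify φ preserves adjacency — for each edge of G1, its image is an edge of G2:
  (0,6) → (φ(0),φ(6)) = (0,6) ∈ E(G2) ✓
  (1,3) → (φ(1),φ(3)) = (1,3) ∈ E(G2) ✓
  (1,4) → (φ(1),φ(4)) = (1,4) ∈ E(G2) ✓
  (3,4) → (φ(3),φ(4)) = (3,4) ∈ E(G2) ✓
  (5,6) → (φ(5),φ(6)) = (5,6) ∈ E(G2) ✓
All 5 edges of G1 map to edges of G2, and |E(G1)| = |E(G2)| = 5, so φ is a bijection on edges as well as vertices. Hence G1 ≅ G2.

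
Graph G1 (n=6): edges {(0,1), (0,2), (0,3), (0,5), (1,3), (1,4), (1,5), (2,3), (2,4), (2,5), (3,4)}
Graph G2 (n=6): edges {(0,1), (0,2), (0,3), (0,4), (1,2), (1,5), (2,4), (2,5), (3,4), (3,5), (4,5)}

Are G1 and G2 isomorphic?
Yes, isomorphic

The graphs are isomorphic.
One valid mapping φ: V(G1) → V(G2): 0→2, 1→5, 2→0, 3→4, 4→3, 5→1

Verify φ preserves adjacency — for each edge of G1, its image is an edge of G2:
  (0,1) → (φ(0),φ(1)) = (2,5) ∈ E(G2) ✓
  (0,2) → (φ(0),φ(2)) = (0,2) ∈ E(G2) ✓
  (0,3) → (φ(0),φ(3)) = (2,4) ∈ E(G2) ✓
  (0,5) → (φ(0),φ(5)) = (1,2) ∈ E(G2) ✓
  (1,3) → (φ(1),φ(3)) = (4,5) ∈ E(G2) ✓
  (1,4) → (φ(1),φ(4)) = (3,5) ∈ E(G2) ✓
  (1,5) → (φ(1),φ(5)) = (1,5) ∈ E(G2) ✓
  (2,3) → (φ(2),φ(3)) = (0,4) ∈ E(G2) ✓
  (2,4) → (φ(2),φ(4)) = (0,3) ∈ E(G2) ✓
  (2,5) → (φ(2),φ(5)) = (0,1) ∈ E(G2) ✓
  (3,4) → (φ(3),φ(4)) = (3,4) ∈ E(G2) ✓
All 11 edges of G1 map to edges of G2, and |E(G1)| = |E(G2)| = 11, so φ is a bijection on edges as well as vertices. Hence G1 ≅ G2.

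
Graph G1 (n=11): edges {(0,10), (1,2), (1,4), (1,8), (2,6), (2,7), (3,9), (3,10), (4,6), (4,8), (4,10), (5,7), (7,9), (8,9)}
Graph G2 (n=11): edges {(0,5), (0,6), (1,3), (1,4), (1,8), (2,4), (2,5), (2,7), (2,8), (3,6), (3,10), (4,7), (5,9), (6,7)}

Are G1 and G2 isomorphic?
Yes, isomorphic

The graphs are isomorphic.
One valid mapping φ: V(G1) → V(G2): 0→9, 1→4, 2→1, 3→0, 4→2, 5→10, 6→8, 7→3, 8→7, 9→6, 10→5

Verify φ preserves adjacency — for each edge of G1, its image is an edge of G2:
  (0,10) → (φ(0),φ(10)) = (5,9) ∈ E(G2) ✓
  (1,2) → (φ(1),φ(2)) = (1,4) ∈ E(G2) ✓
  (1,4) → (φ(1),φ(4)) = (2,4) ∈ E(G2) ✓
  (1,8) → (φ(1),φ(8)) = (4,7) ∈ E(G2) ✓
  (2,6) → (φ(2),φ(6)) = (1,8) ∈ E(G2) ✓
  (2,7) → (φ(2),φ(7)) = (1,3) ∈ E(G2) ✓
  (3,9) → (φ(3),φ(9)) = (0,6) ∈ E(G2) ✓
  (3,10) → (φ(3),φ(10)) = (0,5) ∈ E(G2) ✓
  (4,6) → (φ(4),φ(6)) = (2,8) ∈ E(G2) ✓
  (4,8) → (φ(4),φ(8)) = (2,7) ∈ E(G2) ✓
  (4,10) → (φ(4),φ(10)) = (2,5) ∈ E(G2) ✓
  (5,7) → (φ(5),φ(7)) = (3,10) ∈ E(G2) ✓
  (7,9) → (φ(7),φ(9)) = (3,6) ∈ E(G2) ✓
  (8,9) → (φ(8),φ(9)) = (6,7) ∈ E(G2) ✓
All 14 edges of G1 map to edges of G2, and |E(G1)| = |E(G2)| = 14, so φ is a bijection on edges as well as vertices. Hence G1 ≅ G2.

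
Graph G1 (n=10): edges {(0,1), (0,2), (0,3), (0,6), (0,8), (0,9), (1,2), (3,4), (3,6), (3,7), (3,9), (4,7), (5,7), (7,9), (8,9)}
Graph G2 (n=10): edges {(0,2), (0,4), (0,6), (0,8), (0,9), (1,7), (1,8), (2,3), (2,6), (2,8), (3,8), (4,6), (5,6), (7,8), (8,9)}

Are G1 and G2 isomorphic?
Yes, isomorphic

The graphs are isomorphic.
One valid mapping φ: V(G1) → V(G2): 0→8, 1→7, 2→1, 3→0, 4→4, 5→5, 6→9, 7→6, 8→3, 9→2

Verify φ preserves adjacency — for each edge of G1, its image is an edge of G2:
  (0,1) → (φ(0),φ(1)) = (7,8) ∈ E(G2) ✓
  (0,2) → (φ(0),φ(2)) = (1,8) ∈ E(G2) ✓
  (0,3) → (φ(0),φ(3)) = (0,8) ∈ E(G2) ✓
  (0,6) → (φ(0),φ(6)) = (8,9) ∈ E(G2) ✓
  (0,8) → (φ(0),φ(8)) = (3,8) ∈ E(G2) ✓
  (0,9) → (φ(0),φ(9)) = (2,8) ∈ E(G2) ✓
  (1,2) → (φ(1),φ(2)) = (1,7) ∈ E(G2) ✓
  (3,4) → (φ(3),φ(4)) = (0,4) ∈ E(G2) ✓
  (3,6) → (φ(3),φ(6)) = (0,9) ∈ E(G2) ✓
  (3,7) → (φ(3),φ(7)) = (0,6) ∈ E(G2) ✓
  (3,9) → (φ(3),φ(9)) = (0,2) ∈ E(G2) ✓
  (4,7) → (φ(4),φ(7)) = (4,6) ∈ E(G2) ✓
  (5,7) → (φ(5),φ(7)) = (5,6) ∈ E(G2) ✓
  (7,9) → (φ(7),φ(9)) = (2,6) ∈ E(G2) ✓
  (8,9) → (φ(8),φ(9)) = (2,3) ∈ E(G2) ✓
All 15 edges of G1 map to edges of G2, and |E(G1)| = |E(G2)| = 15, so φ is a bijection on edges as well as vertices. Hence G1 ≅ G2.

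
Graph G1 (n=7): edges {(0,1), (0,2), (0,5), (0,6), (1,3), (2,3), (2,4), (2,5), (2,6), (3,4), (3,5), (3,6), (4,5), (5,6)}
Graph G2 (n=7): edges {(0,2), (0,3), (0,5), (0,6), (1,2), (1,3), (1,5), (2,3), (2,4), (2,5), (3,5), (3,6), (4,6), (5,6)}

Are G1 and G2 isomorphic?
Yes, isomorphic

The graphs are isomorphic.
One valid mapping φ: V(G1) → V(G2): 0→6, 1→4, 2→3, 3→2, 4→1, 5→5, 6→0

Verify φ preserves adjacency — for each edge of G1, its image is an edge of G2:
  (0,1) → (φ(0),φ(1)) = (4,6) ∈ E(G2) ✓
  (0,2) → (φ(0),φ(2)) = (3,6) ∈ E(G2) ✓
  (0,5) → (φ(0),φ(5)) = (5,6) ∈ E(G2) ✓
  (0,6) → (φ(0),φ(6)) = (0,6) ∈ E(G2) ✓
  (1,3) → (φ(1),φ(3)) = (2,4) ∈ E(G2) ✓
  (2,3) → (φ(2),φ(3)) = (2,3) ∈ E(G2) ✓
  (2,4) → (φ(2),φ(4)) = (1,3) ∈ E(G2) ✓
  (2,5) → (φ(2),φ(5)) = (3,5) ∈ E(G2) ✓
  (2,6) → (φ(2),φ(6)) = (0,3) ∈ E(G2) ✓
  (3,4) → (φ(3),φ(4)) = (1,2) ∈ E(G2) ✓
  (3,5) → (φ(3),φ(5)) = (2,5) ∈ E(G2) ✓
  (3,6) → (φ(3),φ(6)) = (0,2) ∈ E(G2) ✓
  (4,5) → (φ(4),φ(5)) = (1,5) ∈ E(G2) ✓
  (5,6) → (φ(5),φ(6)) = (0,5) ∈ E(G2) ✓
All 14 edges of G1 map to edges of G2, and |E(G1)| = |E(G2)| = 14, so φ is a bijection on edges as well as vertices. Hence G1 ≅ G2.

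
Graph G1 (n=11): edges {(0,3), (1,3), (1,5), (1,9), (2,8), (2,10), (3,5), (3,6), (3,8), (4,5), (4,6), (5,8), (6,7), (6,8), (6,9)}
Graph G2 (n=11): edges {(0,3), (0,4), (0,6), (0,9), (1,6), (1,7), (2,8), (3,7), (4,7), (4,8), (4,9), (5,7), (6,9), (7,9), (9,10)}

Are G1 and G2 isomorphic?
Yes, isomorphic

The graphs are isomorphic.
One valid mapping φ: V(G1) → V(G2): 0→10, 1→6, 2→8, 3→9, 4→3, 5→0, 6→7, 7→5, 8→4, 9→1, 10→2

Verify φ preserves adjacency — for each edge of G1, its image is an edge of G2:
  (0,3) → (φ(0),φ(3)) = (9,10) ∈ E(G2) ✓
  (1,3) → (φ(1),φ(3)) = (6,9) ∈ E(G2) ✓
  (1,5) → (φ(1),φ(5)) = (0,6) ∈ E(G2) ✓
  (1,9) → (φ(1),φ(9)) = (1,6) ∈ E(G2) ✓
  (2,8) → (φ(2),φ(8)) = (4,8) ∈ E(G2) ✓
  (2,10) → (φ(2),φ(10)) = (2,8) ∈ E(G2) ✓
  (3,5) → (φ(3),φ(5)) = (0,9) ∈ E(G2) ✓
  (3,6) → (φ(3),φ(6)) = (7,9) ∈ E(G2) ✓
  (3,8) → (φ(3),φ(8)) = (4,9) ∈ E(G2) ✓
  (4,5) → (φ(4),φ(5)) = (0,3) ∈ E(G2) ✓
  (4,6) → (φ(4),φ(6)) = (3,7) ∈ E(G2) ✓
  (5,8) → (φ(5),φ(8)) = (0,4) ∈ E(G2) ✓
  (6,7) → (φ(6),φ(7)) = (5,7) ∈ E(G2) ✓
  (6,8) → (φ(6),φ(8)) = (4,7) ∈ E(G2) ✓
  (6,9) → (φ(6),φ(9)) = (1,7) ∈ E(G2) ✓
All 15 edges of G1 map to edges of G2, and |E(G1)| = |E(G2)| = 15, so φ is a bijection on edges as well as vertices. Hence G1 ≅ G2.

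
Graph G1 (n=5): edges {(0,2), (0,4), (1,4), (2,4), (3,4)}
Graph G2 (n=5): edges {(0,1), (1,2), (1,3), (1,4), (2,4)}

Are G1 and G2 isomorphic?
Yes, isomorphic

The graphs are isomorphic.
One valid mapping φ: V(G1) → V(G2): 0→4, 1→3, 2→2, 3→0, 4→1

Verify φ preserves adjacency — for each edge of G1, its image is an edge of G2:
  (0,2) → (φ(0),φ(2)) = (2,4) ∈ E(G2) ✓
  (0,4) → (φ(0),φ(4)) = (1,4) ∈ E(G2) ✓
  (1,4) → (φ(1),φ(4)) = (1,3) ∈ E(G2) ✓
  (2,4) → (φ(2),φ(4)) = (1,2) ∈ E(G2) ✓
  (3,4) → (φ(3),φ(4)) = (0,1) ∈ E(G2) ✓
All 5 edges of G1 map to edges of G2, and |E(G1)| = |E(G2)| = 5, so φ is a bijection on edges as well as vertices. Hence G1 ≅ G2.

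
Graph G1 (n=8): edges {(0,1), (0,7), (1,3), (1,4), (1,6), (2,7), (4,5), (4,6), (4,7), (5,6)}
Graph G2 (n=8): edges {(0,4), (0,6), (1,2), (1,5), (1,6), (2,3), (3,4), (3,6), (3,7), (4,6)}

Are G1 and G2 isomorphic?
Yes, isomorphic

The graphs are isomorphic.
One valid mapping φ: V(G1) → V(G2): 0→2, 1→3, 2→5, 3→7, 4→6, 5→0, 6→4, 7→1

Verify φ preserves adjacency — for each edge of G1, its image is an edge of G2:
  (0,1) → (φ(0),φ(1)) = (2,3) ∈ E(G2) ✓
  (0,7) → (φ(0),φ(7)) = (1,2) ∈ E(G2) ✓
  (1,3) → (φ(1),φ(3)) = (3,7) ∈ E(G2) ✓
  (1,4) → (φ(1),φ(4)) = (3,6) ∈ E(G2) ✓
  (1,6) → (φ(1),φ(6)) = (3,4) ∈ E(G2) ✓
  (2,7) → (φ(2),φ(7)) = (1,5) ∈ E(G2) ✓
  (4,5) → (φ(4),φ(5)) = (0,6) ∈ E(G2) ✓
  (4,6) → (φ(4),φ(6)) = (4,6) ∈ E(G2) ✓
  (4,7) → (φ(4),φ(7)) = (1,6) ∈ E(G2) ✓
  (5,6) → (φ(5),φ(6)) = (0,4) ∈ E(G2) ✓
All 10 edges of G1 map to edges of G2, and |E(G1)| = |E(G2)| = 10, so φ is a bijection on edges as well as vertices. Hence G1 ≅ G2.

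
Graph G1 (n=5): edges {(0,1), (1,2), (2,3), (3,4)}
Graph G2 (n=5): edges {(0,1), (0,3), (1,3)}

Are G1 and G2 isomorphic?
No, not isomorphic

The graphs are NOT isomorphic.

Connected components of G1: 1 component(s) with vertex sets [[0, 1, 2, 3, 4]], sizes [5].
Connected components of G2: 3 component(s) with vertex sets [[2], [4], [0, 1, 3]], sizes [1, 1, 3].
The number of connected components (and the multiset of component sizes) is an isomorphism invariant — an isomorphism maps each component of G1 bijectively onto a component of G2. Since G1 has 1 component(s) and G2 has 3, they cannot be isomorphic.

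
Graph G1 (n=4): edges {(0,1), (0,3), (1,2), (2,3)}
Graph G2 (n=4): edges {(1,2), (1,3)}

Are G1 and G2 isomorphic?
No, not isomorphic

The graphs are NOT isomorphic.

Connected components of G1: 1 component(s) with vertex sets [[0, 1, 2, 3]], sizes [4].
Connected components of G2: 2 component(s) with vertex sets [[0], [1, 2, 3]], sizes [1, 3].
The number of connected components (and the multiset of component sizes) is an isomorphism invariant — an isomorphism maps each component of G1 bijectively onto a component of G2. Since G1 has 1 component(s) and G2 has 2, they cannot be isomorphic.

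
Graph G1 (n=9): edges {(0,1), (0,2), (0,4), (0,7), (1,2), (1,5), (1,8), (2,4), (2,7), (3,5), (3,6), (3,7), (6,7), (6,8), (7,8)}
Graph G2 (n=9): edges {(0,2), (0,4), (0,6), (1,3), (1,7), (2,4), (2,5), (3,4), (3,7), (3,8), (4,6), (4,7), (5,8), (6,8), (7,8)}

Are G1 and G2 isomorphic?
Yes, isomorphic

The graphs are isomorphic.
One valid mapping φ: V(G1) → V(G2): 0→3, 1→8, 2→7, 3→2, 4→1, 5→5, 6→0, 7→4, 8→6

Verify φ preserves adjacency — for each edge of G1, its image is an edge of G2:
  (0,1) → (φ(0),φ(1)) = (3,8) ∈ E(G2) ✓
  (0,2) → (φ(0),φ(2)) = (3,7) ∈ E(G2) ✓
  (0,4) → (φ(0),φ(4)) = (1,3) ∈ E(G2) ✓
  (0,7) → (φ(0),φ(7)) = (3,4) ∈ E(G2) ✓
  (1,2) → (φ(1),φ(2)) = (7,8) ∈ E(G2) ✓
  (1,5) → (φ(1),φ(5)) = (5,8) ∈ E(G2) ✓
  (1,8) → (φ(1),φ(8)) = (6,8) ∈ E(G2) ✓
  (2,4) → (φ(2),φ(4)) = (1,7) ∈ E(G2) ✓
  (2,7) → (φ(2),φ(7)) = (4,7) ∈ E(G2) ✓
  (3,5) → (φ(3),φ(5)) = (2,5) ∈ E(G2) ✓
  (3,6) → (φ(3),φ(6)) = (0,2) ∈ E(G2) ✓
  (3,7) → (φ(3),φ(7)) = (2,4) ∈ E(G2) ✓
  (6,7) → (φ(6),φ(7)) = (0,4) ∈ E(G2) ✓
  (6,8) → (φ(6),φ(8)) = (0,6) ∈ E(G2) ✓
  (7,8) → (φ(7),φ(8)) = (4,6) ∈ E(G2) ✓
All 15 edges of G1 map to edges of G2, and |E(G1)| = |E(G2)| = 15, so φ is a bijection on edges as well as vertices. Hence G1 ≅ G2.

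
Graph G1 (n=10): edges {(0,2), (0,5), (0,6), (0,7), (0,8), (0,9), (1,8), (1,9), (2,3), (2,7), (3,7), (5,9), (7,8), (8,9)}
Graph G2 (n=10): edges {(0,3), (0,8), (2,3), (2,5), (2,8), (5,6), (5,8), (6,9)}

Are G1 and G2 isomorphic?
No, not isomorphic

The graphs are NOT isomorphic.

Connected components of G1: 2 component(s) with vertex sets [[4], [0, 1, 2, 3, 5, 6, 7, 8, 9]], sizes [1, 9].
Connected components of G2: 4 component(s) with vertex sets [[1], [4], [7], [0, 2, 3, 5, 6, 8, 9]], sizes [1, 1, 1, 7].
The number of connected components (and the multiset of component sizes) is an isomorphism invariant — an isomorphism maps each component of G1 bijectively onto a component of G2. Since G1 has 2 component(s) and G2 has 4, they cannot be isomorphic.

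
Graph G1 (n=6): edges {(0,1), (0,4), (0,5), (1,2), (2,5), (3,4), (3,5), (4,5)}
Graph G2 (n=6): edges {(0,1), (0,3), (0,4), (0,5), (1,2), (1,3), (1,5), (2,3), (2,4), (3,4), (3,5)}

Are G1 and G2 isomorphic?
No, not isomorphic

The graphs are NOT isomorphic.

Counting triangles (3-cliques): G1 has 2, G2 has 7.
Triangle count is an isomorphism invariant, so differing triangle counts rule out isomorphism.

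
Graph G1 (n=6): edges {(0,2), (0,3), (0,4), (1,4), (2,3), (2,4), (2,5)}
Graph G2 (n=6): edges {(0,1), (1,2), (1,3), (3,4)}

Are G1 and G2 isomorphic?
No, not isomorphic

The graphs are NOT isomorphic.

Counting triangles (3-cliques): G1 has 2, G2 has 0.
Triangle count is an isomorphism invariant, so differing triangle counts rule out isomorphism.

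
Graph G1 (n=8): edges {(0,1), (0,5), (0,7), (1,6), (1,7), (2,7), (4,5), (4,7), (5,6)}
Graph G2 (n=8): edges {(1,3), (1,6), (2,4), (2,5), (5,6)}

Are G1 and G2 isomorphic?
No, not isomorphic

The graphs are NOT isomorphic.

Connected components of G1: 2 component(s) with vertex sets [[3], [0, 1, 2, 4, 5, 6, 7]], sizes [1, 7].
Connected components of G2: 3 component(s) with vertex sets [[0], [7], [1, 2, 3, 4, 5, 6]], sizes [1, 1, 6].
The number of connected components (and the multiset of component sizes) is an isomorphism invariant — an isomorphism maps each component of G1 bijectively onto a component of G2. Since G1 has 2 component(s) and G2 has 3, they cannot be isomorphic.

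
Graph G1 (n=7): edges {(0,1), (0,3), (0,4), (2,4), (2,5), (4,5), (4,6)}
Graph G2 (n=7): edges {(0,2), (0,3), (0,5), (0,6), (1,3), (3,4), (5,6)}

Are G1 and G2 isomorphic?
Yes, isomorphic

The graphs are isomorphic.
One valid mapping φ: V(G1) → V(G2): 0→3, 1→1, 2→6, 3→4, 4→0, 5→5, 6→2

Verify φ preserves adjacency — for each edge of G1, its image is an edge of G2:
  (0,1) → (φ(0),φ(1)) = (1,3) ∈ E(G2) ✓
  (0,3) → (φ(0),φ(3)) = (3,4) ∈ E(G2) ✓
  (0,4) → (φ(0),φ(4)) = (0,3) ∈ E(G2) ✓
  (2,4) → (φ(2),φ(4)) = (0,6) ∈ E(G2) ✓
  (2,5) → (φ(2),φ(5)) = (5,6) ∈ E(G2) ✓
  (4,5) → (φ(4),φ(5)) = (0,5) ∈ E(G2) ✓
  (4,6) → (φ(4),φ(6)) = (0,2) ∈ E(G2) ✓
All 7 edges of G1 map to edges of G2, and |E(G1)| = |E(G2)| = 7, so φ is a bijection on edges as well as vertices. Hence G1 ≅ G2.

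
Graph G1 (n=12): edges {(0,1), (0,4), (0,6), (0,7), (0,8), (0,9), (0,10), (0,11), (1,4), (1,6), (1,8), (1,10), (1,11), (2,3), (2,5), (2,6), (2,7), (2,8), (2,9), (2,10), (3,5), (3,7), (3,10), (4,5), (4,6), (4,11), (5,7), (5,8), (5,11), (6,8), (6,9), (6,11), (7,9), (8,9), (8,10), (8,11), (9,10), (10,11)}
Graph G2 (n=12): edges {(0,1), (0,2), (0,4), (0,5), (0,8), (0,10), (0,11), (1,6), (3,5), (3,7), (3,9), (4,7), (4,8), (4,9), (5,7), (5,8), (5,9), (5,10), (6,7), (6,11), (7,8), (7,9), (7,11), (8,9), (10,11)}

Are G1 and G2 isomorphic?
No, not isomorphic

The graphs are NOT isomorphic.

Counting triangles (3-cliques): G1 has 42, G2 has 15.
Triangle count is an isomorphism invariant, so differing triangle counts rule out isomorphism.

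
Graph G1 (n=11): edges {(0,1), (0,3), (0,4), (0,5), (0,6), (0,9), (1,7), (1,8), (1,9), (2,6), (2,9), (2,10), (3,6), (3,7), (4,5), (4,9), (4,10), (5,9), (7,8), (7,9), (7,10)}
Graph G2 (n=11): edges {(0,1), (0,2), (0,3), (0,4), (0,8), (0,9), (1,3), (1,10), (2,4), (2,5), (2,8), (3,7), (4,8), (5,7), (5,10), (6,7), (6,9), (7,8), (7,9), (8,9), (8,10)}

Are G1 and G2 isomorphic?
Yes, isomorphic

The graphs are isomorphic.
One valid mapping φ: V(G1) → V(G2): 0→0, 1→9, 2→10, 3→3, 4→2, 5→4, 6→1, 7→7, 8→6, 9→8, 10→5

Verify φ preserves adjacency — for each edge of G1, its image is an edge of G2:
  (0,1) → (φ(0),φ(1)) = (0,9) ∈ E(G2) ✓
  (0,3) → (φ(0),φ(3)) = (0,3) ∈ E(G2) ✓
  (0,4) → (φ(0),φ(4)) = (0,2) ∈ E(G2) ✓
  (0,5) → (φ(0),φ(5)) = (0,4) ∈ E(G2) ✓
  (0,6) → (φ(0),φ(6)) = (0,1) ∈ E(G2) ✓
  (0,9) → (φ(0),φ(9)) = (0,8) ∈ E(G2) ✓
  (1,7) → (φ(1),φ(7)) = (7,9) ∈ E(G2) ✓
  (1,8) → (φ(1),φ(8)) = (6,9) ∈ E(G2) ✓
  (1,9) → (φ(1),φ(9)) = (8,9) ∈ E(G2) ✓
  (2,6) → (φ(2),φ(6)) = (1,10) ∈ E(G2) ✓
  (2,9) → (φ(2),φ(9)) = (8,10) ∈ E(G2) ✓
  (2,10) → (φ(2),φ(10)) = (5,10) ∈ E(G2) ✓
  (3,6) → (φ(3),φ(6)) = (1,3) ∈ E(G2) ✓
  (3,7) → (φ(3),φ(7)) = (3,7) ∈ E(G2) ✓
  (4,5) → (φ(4),φ(5)) = (2,4) ∈ E(G2) ✓
  (4,9) → (φ(4),φ(9)) = (2,8) ∈ E(G2) ✓
  (4,10) → (φ(4),φ(10)) = (2,5) ∈ E(G2) ✓
  (5,9) → (φ(5),φ(9)) = (4,8) ∈ E(G2) ✓
  (7,8) → (φ(7),φ(8)) = (6,7) ∈ E(G2) ✓
  (7,9) → (φ(7),φ(9)) = (7,8) ∈ E(G2) ✓
  (7,10) → (φ(7),φ(10)) = (5,7) ∈ E(G2) ✓
All 21 edges of G1 map to edges of G2, and |E(G1)| = |E(G2)| = 21, so φ is a bijection on edges as well as vertices. Hence G1 ≅ G2.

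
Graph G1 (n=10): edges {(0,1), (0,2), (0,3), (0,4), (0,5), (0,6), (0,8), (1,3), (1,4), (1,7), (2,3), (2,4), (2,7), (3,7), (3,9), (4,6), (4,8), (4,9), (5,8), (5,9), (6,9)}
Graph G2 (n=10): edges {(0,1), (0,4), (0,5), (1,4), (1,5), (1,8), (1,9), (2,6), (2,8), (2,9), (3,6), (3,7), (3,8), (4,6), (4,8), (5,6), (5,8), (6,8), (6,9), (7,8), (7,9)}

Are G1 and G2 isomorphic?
Yes, isomorphic

The graphs are isomorphic.
One valid mapping φ: V(G1) → V(G2): 0→8, 1→5, 2→4, 3→1, 4→6, 5→7, 6→2, 7→0, 8→3, 9→9

Verify φ preserves adjacency — for each edge of G1, its image is an edge of G2:
  (0,1) → (φ(0),φ(1)) = (5,8) ∈ E(G2) ✓
  (0,2) → (φ(0),φ(2)) = (4,8) ∈ E(G2) ✓
  (0,3) → (φ(0),φ(3)) = (1,8) ∈ E(G2) ✓
  (0,4) → (φ(0),φ(4)) = (6,8) ∈ E(G2) ✓
  (0,5) → (φ(0),φ(5)) = (7,8) ∈ E(G2) ✓
  (0,6) → (φ(0),φ(6)) = (2,8) ∈ E(G2) ✓
  (0,8) → (φ(0),φ(8)) = (3,8) ∈ E(G2) ✓
  (1,3) → (φ(1),φ(3)) = (1,5) ∈ E(G2) ✓
  (1,4) → (φ(1),φ(4)) = (5,6) ∈ E(G2) ✓
  (1,7) → (φ(1),φ(7)) = (0,5) ∈ E(G2) ✓
  (2,3) → (φ(2),φ(3)) = (1,4) ∈ E(G2) ✓
  (2,4) → (φ(2),φ(4)) = (4,6) ∈ E(G2) ✓
  (2,7) → (φ(2),φ(7)) = (0,4) ∈ E(G2) ✓
  (3,7) → (φ(3),φ(7)) = (0,1) ∈ E(G2) ✓
  (3,9) → (φ(3),φ(9)) = (1,9) ∈ E(G2) ✓
  (4,6) → (φ(4),φ(6)) = (2,6) ∈ E(G2) ✓
  (4,8) → (φ(4),φ(8)) = (3,6) ∈ E(G2) ✓
  (4,9) → (φ(4),φ(9)) = (6,9) ∈ E(G2) ✓
  (5,8) → (φ(5),φ(8)) = (3,7) ∈ E(G2) ✓
  (5,9) → (φ(5),φ(9)) = (7,9) ∈ E(G2) ✓
  (6,9) → (φ(6),φ(9)) = (2,9) ∈ E(G2) ✓
All 21 edges of G1 map to edges of G2, and |E(G1)| = |E(G2)| = 21, so φ is a bijection on edges as well as vertices. Hence G1 ≅ G2.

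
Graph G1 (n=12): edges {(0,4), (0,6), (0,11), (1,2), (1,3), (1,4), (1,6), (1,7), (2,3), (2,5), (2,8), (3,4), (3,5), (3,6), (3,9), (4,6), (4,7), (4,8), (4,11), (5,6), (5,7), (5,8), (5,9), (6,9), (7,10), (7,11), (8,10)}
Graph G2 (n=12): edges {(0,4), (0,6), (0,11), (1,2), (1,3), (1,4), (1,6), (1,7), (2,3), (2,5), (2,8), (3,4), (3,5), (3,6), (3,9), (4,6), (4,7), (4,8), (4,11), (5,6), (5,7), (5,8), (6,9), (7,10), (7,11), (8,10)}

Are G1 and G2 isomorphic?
No, not isomorphic

The graphs are NOT isomorphic.

Counting edges: G1 has 27 edge(s); G2 has 26 edge(s).
Edge count is an isomorphism invariant (a bijection on vertices induces a bijection on edges), so differing edge counts rule out isomorphism.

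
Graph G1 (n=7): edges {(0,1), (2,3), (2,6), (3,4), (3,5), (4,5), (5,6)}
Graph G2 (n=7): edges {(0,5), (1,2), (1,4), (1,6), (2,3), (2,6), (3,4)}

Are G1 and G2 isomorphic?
Yes, isomorphic

The graphs are isomorphic.
One valid mapping φ: V(G1) → V(G2): 0→0, 1→5, 2→3, 3→2, 4→6, 5→1, 6→4

Verify φ preserves adjacency — for each edge of G1, its image is an edge of G2:
  (0,1) → (φ(0),φ(1)) = (0,5) ∈ E(G2) ✓
  (2,3) → (φ(2),φ(3)) = (2,3) ∈ E(G2) ✓
  (2,6) → (φ(2),φ(6)) = (3,4) ∈ E(G2) ✓
  (3,4) → (φ(3),φ(4)) = (2,6) ∈ E(G2) ✓
  (3,5) → (φ(3),φ(5)) = (1,2) ∈ E(G2) ✓
  (4,5) → (φ(4),φ(5)) = (1,6) ∈ E(G2) ✓
  (5,6) → (φ(5),φ(6)) = (1,4) ∈ E(G2) ✓
All 7 edges of G1 map to edges of G2, and |E(G1)| = |E(G2)| = 7, so φ is a bijection on edges as well as vertices. Hence G1 ≅ G2.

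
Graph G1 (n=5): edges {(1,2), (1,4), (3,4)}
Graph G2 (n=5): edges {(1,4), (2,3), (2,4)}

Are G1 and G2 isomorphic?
Yes, isomorphic

The graphs are isomorphic.
One valid mapping φ: V(G1) → V(G2): 0→0, 1→2, 2→3, 3→1, 4→4

Verify φ preserves adjacency — for each edge of G1, its image is an edge of G2:
  (1,2) → (φ(1),φ(2)) = (2,3) ∈ E(G2) ✓
  (1,4) → (φ(1),φ(4)) = (2,4) ∈ E(G2) ✓
  (3,4) → (φ(3),φ(4)) = (1,4) ∈ E(G2) ✓
All 3 edges of G1 map to edges of G2, and |E(G1)| = |E(G2)| = 3, so φ is a bijection on edges as well as vertices. Hence G1 ≅ G2.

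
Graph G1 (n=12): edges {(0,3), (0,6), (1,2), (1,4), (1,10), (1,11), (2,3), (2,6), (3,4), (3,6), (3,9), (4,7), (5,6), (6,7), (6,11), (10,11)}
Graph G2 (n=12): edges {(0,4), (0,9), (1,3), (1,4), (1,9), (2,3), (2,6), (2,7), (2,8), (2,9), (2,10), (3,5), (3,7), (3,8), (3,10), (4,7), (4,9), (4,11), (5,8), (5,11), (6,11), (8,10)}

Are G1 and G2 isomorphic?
No, not isomorphic

The graphs are NOT isomorphic.

Connected components of G1: 2 component(s) with vertex sets [[8], [0, 1, 2, 3, 4, 5, 6, 7, 9, 10, 11]], sizes [1, 11].
Connected components of G2: 1 component(s) with vertex sets [[0, 1, 2, 3, 4, 5, 6, 7, 8, 9, 10, 11]], sizes [12].
The number of connected components (and the multiset of component sizes) is an isomorphism invariant — an isomorphism maps each component of G1 bijectively onto a component of G2. Since G1 has 2 component(s) and G2 has 1, they cannot be isomorphic.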